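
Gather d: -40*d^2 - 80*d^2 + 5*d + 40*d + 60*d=-120*d^2 + 105*d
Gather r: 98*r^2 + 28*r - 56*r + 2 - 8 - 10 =98*r^2 - 28*r - 16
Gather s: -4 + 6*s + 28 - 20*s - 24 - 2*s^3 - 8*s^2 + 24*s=-2*s^3 - 8*s^2 + 10*s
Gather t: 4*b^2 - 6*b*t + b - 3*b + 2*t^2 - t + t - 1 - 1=4*b^2 - 6*b*t - 2*b + 2*t^2 - 2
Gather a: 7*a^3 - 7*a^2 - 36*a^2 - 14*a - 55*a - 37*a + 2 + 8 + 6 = 7*a^3 - 43*a^2 - 106*a + 16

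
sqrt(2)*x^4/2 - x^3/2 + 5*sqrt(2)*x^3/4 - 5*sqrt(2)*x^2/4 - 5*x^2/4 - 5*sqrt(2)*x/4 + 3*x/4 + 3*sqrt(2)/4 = (x - 1/2)*(x + 3)*(x - sqrt(2))*(sqrt(2)*x/2 + 1/2)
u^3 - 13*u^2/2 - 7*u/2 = u*(u - 7)*(u + 1/2)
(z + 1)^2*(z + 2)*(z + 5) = z^4 + 9*z^3 + 25*z^2 + 27*z + 10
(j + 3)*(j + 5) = j^2 + 8*j + 15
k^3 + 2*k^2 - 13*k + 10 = (k - 2)*(k - 1)*(k + 5)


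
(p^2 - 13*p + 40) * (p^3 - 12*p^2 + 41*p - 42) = p^5 - 25*p^4 + 237*p^3 - 1055*p^2 + 2186*p - 1680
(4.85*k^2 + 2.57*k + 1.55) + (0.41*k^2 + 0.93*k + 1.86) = 5.26*k^2 + 3.5*k + 3.41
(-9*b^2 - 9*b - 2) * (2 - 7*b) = 63*b^3 + 45*b^2 - 4*b - 4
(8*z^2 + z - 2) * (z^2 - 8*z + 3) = 8*z^4 - 63*z^3 + 14*z^2 + 19*z - 6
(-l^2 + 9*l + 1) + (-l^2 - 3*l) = -2*l^2 + 6*l + 1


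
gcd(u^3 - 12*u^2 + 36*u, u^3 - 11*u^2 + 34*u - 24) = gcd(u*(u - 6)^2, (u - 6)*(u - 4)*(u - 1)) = u - 6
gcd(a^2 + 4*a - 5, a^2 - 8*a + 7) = a - 1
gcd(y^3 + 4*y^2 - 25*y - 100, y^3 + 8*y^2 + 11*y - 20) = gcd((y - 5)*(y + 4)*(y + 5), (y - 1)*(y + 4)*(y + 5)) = y^2 + 9*y + 20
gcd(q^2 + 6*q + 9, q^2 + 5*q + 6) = q + 3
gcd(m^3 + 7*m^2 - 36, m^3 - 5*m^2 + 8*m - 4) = m - 2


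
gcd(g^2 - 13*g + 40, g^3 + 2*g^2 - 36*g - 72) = 1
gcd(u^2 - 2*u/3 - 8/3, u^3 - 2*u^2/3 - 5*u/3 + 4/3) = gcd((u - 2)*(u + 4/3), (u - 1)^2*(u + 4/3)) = u + 4/3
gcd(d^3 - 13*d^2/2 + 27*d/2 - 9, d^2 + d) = 1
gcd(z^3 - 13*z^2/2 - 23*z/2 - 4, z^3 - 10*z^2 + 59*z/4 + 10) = z^2 - 15*z/2 - 4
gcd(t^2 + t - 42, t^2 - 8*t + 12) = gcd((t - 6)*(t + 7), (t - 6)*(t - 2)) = t - 6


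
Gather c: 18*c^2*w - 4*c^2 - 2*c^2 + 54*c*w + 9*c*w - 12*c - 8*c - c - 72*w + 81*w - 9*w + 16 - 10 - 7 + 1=c^2*(18*w - 6) + c*(63*w - 21)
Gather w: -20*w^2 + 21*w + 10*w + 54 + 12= -20*w^2 + 31*w + 66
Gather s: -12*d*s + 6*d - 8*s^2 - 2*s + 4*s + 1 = 6*d - 8*s^2 + s*(2 - 12*d) + 1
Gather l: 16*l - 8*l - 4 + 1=8*l - 3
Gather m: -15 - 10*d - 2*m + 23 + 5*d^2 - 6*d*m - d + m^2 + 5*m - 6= 5*d^2 - 11*d + m^2 + m*(3 - 6*d) + 2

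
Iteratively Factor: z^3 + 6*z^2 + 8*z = (z + 4)*(z^2 + 2*z) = z*(z + 4)*(z + 2)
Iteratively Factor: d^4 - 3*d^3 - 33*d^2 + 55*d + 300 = (d - 5)*(d^3 + 2*d^2 - 23*d - 60) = (d - 5)^2*(d^2 + 7*d + 12) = (d - 5)^2*(d + 4)*(d + 3)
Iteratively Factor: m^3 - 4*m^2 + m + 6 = (m - 3)*(m^2 - m - 2) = (m - 3)*(m - 2)*(m + 1)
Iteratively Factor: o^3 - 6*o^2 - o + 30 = (o - 5)*(o^2 - o - 6) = (o - 5)*(o - 3)*(o + 2)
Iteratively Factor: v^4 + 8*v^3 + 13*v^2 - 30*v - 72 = (v + 4)*(v^3 + 4*v^2 - 3*v - 18) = (v - 2)*(v + 4)*(v^2 + 6*v + 9) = (v - 2)*(v + 3)*(v + 4)*(v + 3)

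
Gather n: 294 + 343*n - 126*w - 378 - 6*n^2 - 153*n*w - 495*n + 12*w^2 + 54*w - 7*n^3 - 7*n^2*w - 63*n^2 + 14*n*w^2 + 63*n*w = -7*n^3 + n^2*(-7*w - 69) + n*(14*w^2 - 90*w - 152) + 12*w^2 - 72*w - 84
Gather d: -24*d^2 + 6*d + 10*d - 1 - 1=-24*d^2 + 16*d - 2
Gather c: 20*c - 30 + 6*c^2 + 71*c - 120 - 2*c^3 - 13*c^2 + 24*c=-2*c^3 - 7*c^2 + 115*c - 150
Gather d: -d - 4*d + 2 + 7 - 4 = 5 - 5*d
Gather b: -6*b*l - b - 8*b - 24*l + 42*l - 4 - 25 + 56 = b*(-6*l - 9) + 18*l + 27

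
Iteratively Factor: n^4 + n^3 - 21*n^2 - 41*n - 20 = (n - 5)*(n^3 + 6*n^2 + 9*n + 4) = (n - 5)*(n + 1)*(n^2 + 5*n + 4) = (n - 5)*(n + 1)^2*(n + 4)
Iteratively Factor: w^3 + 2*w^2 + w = (w + 1)*(w^2 + w) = (w + 1)^2*(w)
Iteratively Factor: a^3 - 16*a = (a + 4)*(a^2 - 4*a) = (a - 4)*(a + 4)*(a)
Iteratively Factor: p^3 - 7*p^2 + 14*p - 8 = (p - 4)*(p^2 - 3*p + 2) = (p - 4)*(p - 1)*(p - 2)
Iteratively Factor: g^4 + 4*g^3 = (g)*(g^3 + 4*g^2) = g^2*(g^2 + 4*g) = g^2*(g + 4)*(g)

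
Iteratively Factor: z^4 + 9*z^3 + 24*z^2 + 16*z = (z + 4)*(z^3 + 5*z^2 + 4*z) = (z + 4)^2*(z^2 + z) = z*(z + 4)^2*(z + 1)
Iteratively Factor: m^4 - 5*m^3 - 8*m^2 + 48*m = (m - 4)*(m^3 - m^2 - 12*m) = m*(m - 4)*(m^2 - m - 12) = m*(m - 4)^2*(m + 3)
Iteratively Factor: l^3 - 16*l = (l)*(l^2 - 16) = l*(l - 4)*(l + 4)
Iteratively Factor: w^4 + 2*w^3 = (w)*(w^3 + 2*w^2) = w^2*(w^2 + 2*w) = w^2*(w + 2)*(w)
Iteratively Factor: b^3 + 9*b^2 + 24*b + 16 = (b + 4)*(b^2 + 5*b + 4) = (b + 1)*(b + 4)*(b + 4)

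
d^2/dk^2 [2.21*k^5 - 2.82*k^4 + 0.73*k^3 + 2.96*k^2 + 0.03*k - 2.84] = 44.2*k^3 - 33.84*k^2 + 4.38*k + 5.92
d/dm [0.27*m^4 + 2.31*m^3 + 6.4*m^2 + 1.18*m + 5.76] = 1.08*m^3 + 6.93*m^2 + 12.8*m + 1.18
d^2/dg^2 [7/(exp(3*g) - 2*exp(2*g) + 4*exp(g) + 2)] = 7*((-9*exp(2*g) + 8*exp(g) - 4)*(exp(3*g) - 2*exp(2*g) + 4*exp(g) + 2) + 2*(3*exp(2*g) - 4*exp(g) + 4)^2*exp(g))*exp(g)/(exp(3*g) - 2*exp(2*g) + 4*exp(g) + 2)^3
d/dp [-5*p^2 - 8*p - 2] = -10*p - 8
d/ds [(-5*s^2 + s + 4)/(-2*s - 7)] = (10*s^2 + 70*s + 1)/(4*s^2 + 28*s + 49)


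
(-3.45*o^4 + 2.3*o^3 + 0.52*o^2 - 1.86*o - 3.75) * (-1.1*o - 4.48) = 3.795*o^5 + 12.926*o^4 - 10.876*o^3 - 0.2836*o^2 + 12.4578*o + 16.8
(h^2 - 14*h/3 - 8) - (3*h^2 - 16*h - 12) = -2*h^2 + 34*h/3 + 4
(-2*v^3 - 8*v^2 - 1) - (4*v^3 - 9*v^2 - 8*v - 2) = -6*v^3 + v^2 + 8*v + 1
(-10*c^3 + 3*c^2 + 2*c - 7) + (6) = -10*c^3 + 3*c^2 + 2*c - 1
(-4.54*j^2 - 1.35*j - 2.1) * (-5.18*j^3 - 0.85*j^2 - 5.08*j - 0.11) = 23.5172*j^5 + 10.852*j^4 + 35.0887*j^3 + 9.1424*j^2 + 10.8165*j + 0.231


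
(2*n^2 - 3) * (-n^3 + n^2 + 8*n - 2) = -2*n^5 + 2*n^4 + 19*n^3 - 7*n^2 - 24*n + 6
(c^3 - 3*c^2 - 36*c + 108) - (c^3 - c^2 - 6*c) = -2*c^2 - 30*c + 108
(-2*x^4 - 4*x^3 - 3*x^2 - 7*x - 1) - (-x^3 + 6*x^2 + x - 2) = -2*x^4 - 3*x^3 - 9*x^2 - 8*x + 1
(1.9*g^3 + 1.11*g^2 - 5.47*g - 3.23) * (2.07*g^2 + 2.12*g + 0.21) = 3.933*g^5 + 6.3257*g^4 - 8.5707*g^3 - 18.0494*g^2 - 7.9963*g - 0.6783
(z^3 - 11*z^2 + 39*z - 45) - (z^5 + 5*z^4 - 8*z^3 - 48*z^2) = -z^5 - 5*z^4 + 9*z^3 + 37*z^2 + 39*z - 45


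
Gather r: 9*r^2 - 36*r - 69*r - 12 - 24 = 9*r^2 - 105*r - 36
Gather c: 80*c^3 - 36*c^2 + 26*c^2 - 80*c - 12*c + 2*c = 80*c^3 - 10*c^2 - 90*c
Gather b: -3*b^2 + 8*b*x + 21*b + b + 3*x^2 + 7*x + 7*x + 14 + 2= -3*b^2 + b*(8*x + 22) + 3*x^2 + 14*x + 16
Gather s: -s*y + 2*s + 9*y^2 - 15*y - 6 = s*(2 - y) + 9*y^2 - 15*y - 6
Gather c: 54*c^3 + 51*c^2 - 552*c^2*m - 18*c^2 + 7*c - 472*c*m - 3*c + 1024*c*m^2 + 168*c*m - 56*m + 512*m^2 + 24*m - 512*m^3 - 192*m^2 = 54*c^3 + c^2*(33 - 552*m) + c*(1024*m^2 - 304*m + 4) - 512*m^3 + 320*m^2 - 32*m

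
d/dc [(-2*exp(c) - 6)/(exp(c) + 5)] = -4*exp(c)/(exp(c) + 5)^2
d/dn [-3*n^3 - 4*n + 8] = -9*n^2 - 4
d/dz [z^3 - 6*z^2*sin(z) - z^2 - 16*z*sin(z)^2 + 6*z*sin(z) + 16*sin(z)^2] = -6*z^2*cos(z) + 3*z^2 - 12*z*sin(z) - 16*z*sin(2*z) + 6*z*cos(z) - 2*z - 16*sin(z)^2 + 6*sin(z) + 16*sin(2*z)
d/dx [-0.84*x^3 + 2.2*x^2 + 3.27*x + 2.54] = -2.52*x^2 + 4.4*x + 3.27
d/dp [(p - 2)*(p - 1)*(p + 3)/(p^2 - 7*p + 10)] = (p^2 - 10*p - 7)/(p^2 - 10*p + 25)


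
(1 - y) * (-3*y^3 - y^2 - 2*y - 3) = 3*y^4 - 2*y^3 + y^2 + y - 3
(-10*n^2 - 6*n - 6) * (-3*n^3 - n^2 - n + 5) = 30*n^5 + 28*n^4 + 34*n^3 - 38*n^2 - 24*n - 30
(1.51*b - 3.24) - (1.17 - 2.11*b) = 3.62*b - 4.41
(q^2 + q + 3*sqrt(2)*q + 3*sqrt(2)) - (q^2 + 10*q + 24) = -9*q + 3*sqrt(2)*q - 24 + 3*sqrt(2)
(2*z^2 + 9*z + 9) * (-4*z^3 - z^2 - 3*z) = -8*z^5 - 38*z^4 - 51*z^3 - 36*z^2 - 27*z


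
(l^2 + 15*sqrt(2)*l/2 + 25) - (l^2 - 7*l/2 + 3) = 7*l/2 + 15*sqrt(2)*l/2 + 22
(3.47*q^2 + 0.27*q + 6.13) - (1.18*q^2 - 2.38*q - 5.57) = 2.29*q^2 + 2.65*q + 11.7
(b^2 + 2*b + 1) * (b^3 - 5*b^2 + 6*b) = b^5 - 3*b^4 - 3*b^3 + 7*b^2 + 6*b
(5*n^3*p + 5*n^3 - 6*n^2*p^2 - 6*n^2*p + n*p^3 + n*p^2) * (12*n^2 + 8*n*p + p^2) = 60*n^5*p + 60*n^5 - 32*n^4*p^2 - 32*n^4*p - 31*n^3*p^3 - 31*n^3*p^2 + 2*n^2*p^4 + 2*n^2*p^3 + n*p^5 + n*p^4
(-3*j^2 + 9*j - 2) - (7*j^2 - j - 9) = -10*j^2 + 10*j + 7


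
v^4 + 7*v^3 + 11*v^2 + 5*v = v*(v + 1)^2*(v + 5)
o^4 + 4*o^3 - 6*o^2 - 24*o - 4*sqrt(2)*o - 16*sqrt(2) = (o + 4)*(o - 2*sqrt(2))*(o + sqrt(2))^2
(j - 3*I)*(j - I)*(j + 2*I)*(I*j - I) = I*j^4 + 2*j^3 - I*j^3 - 2*j^2 + 5*I*j^2 + 6*j - 5*I*j - 6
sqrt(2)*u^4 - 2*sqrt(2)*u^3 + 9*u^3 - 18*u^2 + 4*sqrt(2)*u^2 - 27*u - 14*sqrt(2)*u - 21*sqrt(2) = (u - 3)*(u + sqrt(2))*(u + 7*sqrt(2)/2)*(sqrt(2)*u + sqrt(2))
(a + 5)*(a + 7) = a^2 + 12*a + 35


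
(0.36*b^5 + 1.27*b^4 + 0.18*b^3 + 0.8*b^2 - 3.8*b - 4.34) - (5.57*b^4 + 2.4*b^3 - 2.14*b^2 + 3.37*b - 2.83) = 0.36*b^5 - 4.3*b^4 - 2.22*b^3 + 2.94*b^2 - 7.17*b - 1.51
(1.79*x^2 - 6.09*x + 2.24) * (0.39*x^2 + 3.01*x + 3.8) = 0.6981*x^4 + 3.0128*x^3 - 10.6553*x^2 - 16.3996*x + 8.512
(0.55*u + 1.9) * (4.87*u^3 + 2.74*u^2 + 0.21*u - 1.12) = 2.6785*u^4 + 10.76*u^3 + 5.3215*u^2 - 0.217*u - 2.128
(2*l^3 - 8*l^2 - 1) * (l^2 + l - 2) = 2*l^5 - 6*l^4 - 12*l^3 + 15*l^2 - l + 2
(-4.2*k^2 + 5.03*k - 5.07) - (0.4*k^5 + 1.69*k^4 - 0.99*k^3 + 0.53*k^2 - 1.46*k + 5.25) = -0.4*k^5 - 1.69*k^4 + 0.99*k^3 - 4.73*k^2 + 6.49*k - 10.32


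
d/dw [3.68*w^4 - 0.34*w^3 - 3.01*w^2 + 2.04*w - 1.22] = 14.72*w^3 - 1.02*w^2 - 6.02*w + 2.04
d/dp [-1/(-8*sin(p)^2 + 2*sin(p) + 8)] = (1 - 8*sin(p))*cos(p)/(2*(sin(p) + 4*cos(p)^2)^2)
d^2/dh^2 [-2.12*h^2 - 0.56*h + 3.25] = -4.24000000000000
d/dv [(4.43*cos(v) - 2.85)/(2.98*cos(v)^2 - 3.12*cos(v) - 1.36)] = (13.2014*cos(v)^2 - 16.986*cos(v) + 14.9168)*sin(v)/(8.8804*cos(v)^4 - 18.5952*cos(v)^3 + 1.6288*cos(v)^2 + 8.4864*cos(v) + 1.8496)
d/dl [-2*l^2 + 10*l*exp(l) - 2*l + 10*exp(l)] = 10*l*exp(l) - 4*l + 20*exp(l) - 2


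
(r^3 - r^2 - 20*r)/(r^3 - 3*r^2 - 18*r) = (-r^2 + r + 20)/(-r^2 + 3*r + 18)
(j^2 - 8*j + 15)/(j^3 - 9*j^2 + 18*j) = (j - 5)/(j*(j - 6))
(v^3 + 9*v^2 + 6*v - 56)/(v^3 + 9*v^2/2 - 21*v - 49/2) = 2*(v^2 + 2*v - 8)/(2*v^2 - 5*v - 7)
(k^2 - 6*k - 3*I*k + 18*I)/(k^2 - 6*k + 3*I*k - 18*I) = (k - 3*I)/(k + 3*I)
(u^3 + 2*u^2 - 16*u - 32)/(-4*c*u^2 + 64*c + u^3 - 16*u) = (u + 2)/(-4*c + u)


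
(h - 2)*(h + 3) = h^2 + h - 6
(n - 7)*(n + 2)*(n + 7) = n^3 + 2*n^2 - 49*n - 98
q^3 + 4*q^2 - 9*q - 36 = (q - 3)*(q + 3)*(q + 4)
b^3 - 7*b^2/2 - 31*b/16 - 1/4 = (b - 4)*(b + 1/4)^2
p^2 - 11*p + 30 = (p - 6)*(p - 5)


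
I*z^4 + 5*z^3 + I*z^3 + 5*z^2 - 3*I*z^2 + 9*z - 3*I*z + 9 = (z - 3*I)^2*(z + I)*(I*z + I)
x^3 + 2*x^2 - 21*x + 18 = (x - 3)*(x - 1)*(x + 6)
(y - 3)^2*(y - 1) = y^3 - 7*y^2 + 15*y - 9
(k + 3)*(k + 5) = k^2 + 8*k + 15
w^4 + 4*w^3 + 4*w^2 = w^2*(w + 2)^2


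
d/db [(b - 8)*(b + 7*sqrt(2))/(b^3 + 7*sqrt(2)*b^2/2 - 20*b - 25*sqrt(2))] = 2*(-2*(b - 8)*(b + 7*sqrt(2))*(3*b^2 + 7*sqrt(2)*b - 20) + (2*b - 8 + 7*sqrt(2))*(2*b^3 + 7*sqrt(2)*b^2 - 40*b - 50*sqrt(2)))/(2*b^3 + 7*sqrt(2)*b^2 - 40*b - 50*sqrt(2))^2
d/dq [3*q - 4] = 3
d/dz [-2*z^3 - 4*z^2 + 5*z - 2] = -6*z^2 - 8*z + 5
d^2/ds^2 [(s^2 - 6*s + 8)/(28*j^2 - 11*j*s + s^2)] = 2*((11*j - 2*s)^2*(s^2 - 6*s + 8) + (28*j^2 - 11*j*s + s^2)^2 + (28*j^2 - 11*j*s + s^2)*(-s^2 + 6*s + 2*(11*j - 2*s)*(s - 3) - 8))/(28*j^2 - 11*j*s + s^2)^3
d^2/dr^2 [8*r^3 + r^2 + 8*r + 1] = 48*r + 2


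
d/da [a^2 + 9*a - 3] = 2*a + 9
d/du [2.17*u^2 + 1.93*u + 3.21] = 4.34*u + 1.93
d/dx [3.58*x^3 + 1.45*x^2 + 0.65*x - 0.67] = 10.74*x^2 + 2.9*x + 0.65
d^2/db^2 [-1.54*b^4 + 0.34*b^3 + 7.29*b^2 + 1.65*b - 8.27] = -18.48*b^2 + 2.04*b + 14.58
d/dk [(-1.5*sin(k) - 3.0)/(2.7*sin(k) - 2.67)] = 12.105*cos(k)/(2.7*sin(k) - 2.67)^2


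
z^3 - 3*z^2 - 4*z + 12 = (z - 3)*(z - 2)*(z + 2)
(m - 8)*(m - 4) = m^2 - 12*m + 32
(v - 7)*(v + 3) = v^2 - 4*v - 21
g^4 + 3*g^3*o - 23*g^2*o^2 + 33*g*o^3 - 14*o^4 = (g - 2*o)*(g - o)^2*(g + 7*o)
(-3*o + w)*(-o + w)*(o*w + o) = 3*o^3*w + 3*o^3 - 4*o^2*w^2 - 4*o^2*w + o*w^3 + o*w^2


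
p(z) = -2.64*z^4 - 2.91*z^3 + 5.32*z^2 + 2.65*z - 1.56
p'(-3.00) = 177.28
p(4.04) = -799.19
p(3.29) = -348.19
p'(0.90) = -2.54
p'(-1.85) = 19.95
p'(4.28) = -939.66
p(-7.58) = -7163.89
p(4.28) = -1006.80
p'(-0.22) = -0.00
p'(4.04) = -793.17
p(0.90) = 1.28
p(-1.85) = -0.75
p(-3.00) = -96.90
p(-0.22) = -1.86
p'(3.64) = -583.58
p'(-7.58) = 4019.49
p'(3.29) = -432.89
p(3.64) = -525.23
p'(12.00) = -19374.47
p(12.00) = -58975.20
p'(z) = -10.56*z^3 - 8.73*z^2 + 10.64*z + 2.65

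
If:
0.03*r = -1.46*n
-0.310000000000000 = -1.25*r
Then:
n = -0.01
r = 0.25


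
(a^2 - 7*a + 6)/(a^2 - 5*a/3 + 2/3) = 3*(a - 6)/(3*a - 2)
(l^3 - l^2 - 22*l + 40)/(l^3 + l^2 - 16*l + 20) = (l - 4)/(l - 2)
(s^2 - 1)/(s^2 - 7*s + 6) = (s + 1)/(s - 6)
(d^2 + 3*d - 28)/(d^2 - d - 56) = (d - 4)/(d - 8)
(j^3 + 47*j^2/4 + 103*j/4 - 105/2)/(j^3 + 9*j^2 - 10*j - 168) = (j - 5/4)/(j - 4)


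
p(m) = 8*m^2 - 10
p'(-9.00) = -144.00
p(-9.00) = 638.00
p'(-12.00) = -192.00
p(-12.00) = 1142.00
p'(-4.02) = -64.32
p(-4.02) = 119.28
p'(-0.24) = -3.84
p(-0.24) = -9.54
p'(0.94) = 15.04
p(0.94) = -2.93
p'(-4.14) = -66.24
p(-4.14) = 127.12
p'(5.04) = 80.64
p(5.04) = 193.21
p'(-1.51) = -24.16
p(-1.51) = 8.24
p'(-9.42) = -150.72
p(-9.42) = 699.89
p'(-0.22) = -3.52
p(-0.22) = -9.61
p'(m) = 16*m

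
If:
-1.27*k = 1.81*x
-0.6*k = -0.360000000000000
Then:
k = 0.60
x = -0.42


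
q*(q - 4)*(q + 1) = q^3 - 3*q^2 - 4*q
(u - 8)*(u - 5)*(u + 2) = u^3 - 11*u^2 + 14*u + 80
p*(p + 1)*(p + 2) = p^3 + 3*p^2 + 2*p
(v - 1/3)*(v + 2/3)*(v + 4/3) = v^3 + 5*v^2/3 + 2*v/9 - 8/27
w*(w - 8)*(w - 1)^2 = w^4 - 10*w^3 + 17*w^2 - 8*w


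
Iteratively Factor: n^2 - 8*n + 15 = (n - 5)*(n - 3)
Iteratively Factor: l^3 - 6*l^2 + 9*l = (l - 3)*(l^2 - 3*l) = l*(l - 3)*(l - 3)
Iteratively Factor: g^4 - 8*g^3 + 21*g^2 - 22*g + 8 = (g - 2)*(g^3 - 6*g^2 + 9*g - 4) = (g - 4)*(g - 2)*(g^2 - 2*g + 1) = (g - 4)*(g - 2)*(g - 1)*(g - 1)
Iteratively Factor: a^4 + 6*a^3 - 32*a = (a + 4)*(a^3 + 2*a^2 - 8*a) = a*(a + 4)*(a^2 + 2*a - 8) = a*(a + 4)^2*(a - 2)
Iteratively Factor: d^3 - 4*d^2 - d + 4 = (d - 1)*(d^2 - 3*d - 4) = (d - 1)*(d + 1)*(d - 4)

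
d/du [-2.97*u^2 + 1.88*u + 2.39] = 1.88 - 5.94*u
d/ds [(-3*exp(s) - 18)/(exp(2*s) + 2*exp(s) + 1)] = 3*(exp(s) + 11)*exp(s)/(exp(3*s) + 3*exp(2*s) + 3*exp(s) + 1)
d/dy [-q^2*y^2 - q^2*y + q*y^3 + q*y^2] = q*(-2*q*y - q + 3*y^2 + 2*y)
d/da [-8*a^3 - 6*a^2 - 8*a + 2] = -24*a^2 - 12*a - 8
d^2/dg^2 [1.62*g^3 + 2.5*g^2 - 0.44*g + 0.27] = 9.72*g + 5.0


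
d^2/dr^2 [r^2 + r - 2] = 2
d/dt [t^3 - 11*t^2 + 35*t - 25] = 3*t^2 - 22*t + 35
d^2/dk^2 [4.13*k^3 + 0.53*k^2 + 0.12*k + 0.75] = 24.78*k + 1.06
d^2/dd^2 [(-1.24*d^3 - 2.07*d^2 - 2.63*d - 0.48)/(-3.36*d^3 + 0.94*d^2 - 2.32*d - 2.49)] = (-2.8421709430404e-14*d^7 + 54.5717760000001*d^6 + 120.1536*d^5 - 206.119872*d^4 - 274.888248*d^3 - 166.998996*d^2 + 52.687476*d + 2.696526)/(37.933056*d^9 - 31.836672*d^8 + 87.482304*d^7 + 39.5378*d^6 + 13.217952*d^5 + 107.882412*d^4 + 42.403024*d^3 + 22.722246*d^2 + 43.152696*d + 15.438249)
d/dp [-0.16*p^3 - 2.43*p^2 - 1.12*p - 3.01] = -0.48*p^2 - 4.86*p - 1.12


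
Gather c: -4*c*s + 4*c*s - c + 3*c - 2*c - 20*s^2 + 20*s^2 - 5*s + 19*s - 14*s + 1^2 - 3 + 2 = 0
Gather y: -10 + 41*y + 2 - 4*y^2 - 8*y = -4*y^2 + 33*y - 8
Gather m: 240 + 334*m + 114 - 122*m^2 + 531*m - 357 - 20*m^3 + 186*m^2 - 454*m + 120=-20*m^3 + 64*m^2 + 411*m + 117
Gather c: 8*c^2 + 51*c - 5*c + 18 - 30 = 8*c^2 + 46*c - 12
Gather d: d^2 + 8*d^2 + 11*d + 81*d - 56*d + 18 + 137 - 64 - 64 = 9*d^2 + 36*d + 27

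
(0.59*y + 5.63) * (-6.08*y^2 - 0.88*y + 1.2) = -3.5872*y^3 - 34.7496*y^2 - 4.2464*y + 6.756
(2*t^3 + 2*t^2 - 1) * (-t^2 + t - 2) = -2*t^5 - 2*t^3 - 3*t^2 - t + 2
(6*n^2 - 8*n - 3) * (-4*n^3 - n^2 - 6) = -24*n^5 + 26*n^4 + 20*n^3 - 33*n^2 + 48*n + 18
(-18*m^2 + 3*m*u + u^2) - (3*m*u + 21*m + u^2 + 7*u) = -18*m^2 - 21*m - 7*u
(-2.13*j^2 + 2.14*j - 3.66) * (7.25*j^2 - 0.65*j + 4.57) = -15.4425*j^4 + 16.8995*j^3 - 37.6601*j^2 + 12.1588*j - 16.7262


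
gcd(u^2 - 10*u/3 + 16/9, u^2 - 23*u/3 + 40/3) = u - 8/3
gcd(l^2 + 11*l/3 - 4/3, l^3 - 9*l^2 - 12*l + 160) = l + 4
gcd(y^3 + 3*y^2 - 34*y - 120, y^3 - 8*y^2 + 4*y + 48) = y - 6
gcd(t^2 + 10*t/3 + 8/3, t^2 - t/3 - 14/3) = t + 2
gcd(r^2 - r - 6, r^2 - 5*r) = 1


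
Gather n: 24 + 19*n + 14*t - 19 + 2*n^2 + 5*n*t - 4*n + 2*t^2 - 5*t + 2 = 2*n^2 + n*(5*t + 15) + 2*t^2 + 9*t + 7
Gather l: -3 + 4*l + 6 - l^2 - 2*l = -l^2 + 2*l + 3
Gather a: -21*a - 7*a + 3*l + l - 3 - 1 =-28*a + 4*l - 4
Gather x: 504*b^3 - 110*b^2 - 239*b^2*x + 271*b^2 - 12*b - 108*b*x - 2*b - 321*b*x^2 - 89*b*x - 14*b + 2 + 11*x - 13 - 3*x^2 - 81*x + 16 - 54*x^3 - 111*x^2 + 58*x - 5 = 504*b^3 + 161*b^2 - 28*b - 54*x^3 + x^2*(-321*b - 114) + x*(-239*b^2 - 197*b - 12)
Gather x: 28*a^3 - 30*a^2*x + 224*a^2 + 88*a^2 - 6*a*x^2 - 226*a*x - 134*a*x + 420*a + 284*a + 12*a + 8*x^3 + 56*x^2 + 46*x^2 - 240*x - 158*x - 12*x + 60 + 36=28*a^3 + 312*a^2 + 716*a + 8*x^3 + x^2*(102 - 6*a) + x*(-30*a^2 - 360*a - 410) + 96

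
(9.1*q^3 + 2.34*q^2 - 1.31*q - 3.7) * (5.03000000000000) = 45.773*q^3 + 11.7702*q^2 - 6.5893*q - 18.611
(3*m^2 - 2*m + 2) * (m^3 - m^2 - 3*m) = 3*m^5 - 5*m^4 - 5*m^3 + 4*m^2 - 6*m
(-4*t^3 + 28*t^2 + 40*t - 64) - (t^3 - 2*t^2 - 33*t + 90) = -5*t^3 + 30*t^2 + 73*t - 154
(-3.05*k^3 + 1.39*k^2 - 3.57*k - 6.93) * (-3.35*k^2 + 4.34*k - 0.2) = 10.2175*k^5 - 17.8935*k^4 + 18.6021*k^3 + 7.4437*k^2 - 29.3622*k + 1.386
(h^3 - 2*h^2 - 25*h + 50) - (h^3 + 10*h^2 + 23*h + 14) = -12*h^2 - 48*h + 36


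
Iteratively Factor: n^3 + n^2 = (n)*(n^2 + n) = n^2*(n + 1)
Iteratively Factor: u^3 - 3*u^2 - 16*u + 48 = (u + 4)*(u^2 - 7*u + 12) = (u - 4)*(u + 4)*(u - 3)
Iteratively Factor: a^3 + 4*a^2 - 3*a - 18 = (a + 3)*(a^2 + a - 6) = (a - 2)*(a + 3)*(a + 3)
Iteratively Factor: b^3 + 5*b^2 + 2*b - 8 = (b - 1)*(b^2 + 6*b + 8) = (b - 1)*(b + 4)*(b + 2)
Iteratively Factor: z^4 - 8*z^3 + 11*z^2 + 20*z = (z - 5)*(z^3 - 3*z^2 - 4*z) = z*(z - 5)*(z^2 - 3*z - 4) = z*(z - 5)*(z - 4)*(z + 1)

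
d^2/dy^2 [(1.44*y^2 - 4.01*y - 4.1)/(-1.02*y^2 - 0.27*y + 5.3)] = (9.13716*y^3 - 21.114*y^2 + 136.8432*y - 24.4956)/(1.061208*y^6 + 0.842724*y^5 - 16.319286*y^4 - 8.738037*y^3 + 84.79629*y^2 + 22.7529*y - 148.877)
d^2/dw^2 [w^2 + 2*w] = 2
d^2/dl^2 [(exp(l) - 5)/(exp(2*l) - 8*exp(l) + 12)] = (exp(4*l) - 12*exp(3*l) + 48*exp(2*l) + 16*exp(l) - 336)*exp(l)/(exp(6*l) - 24*exp(5*l) + 228*exp(4*l) - 1088*exp(3*l) + 2736*exp(2*l) - 3456*exp(l) + 1728)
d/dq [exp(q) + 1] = exp(q)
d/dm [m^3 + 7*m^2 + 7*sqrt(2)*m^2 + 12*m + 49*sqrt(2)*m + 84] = 3*m^2 + 14*m + 14*sqrt(2)*m + 12 + 49*sqrt(2)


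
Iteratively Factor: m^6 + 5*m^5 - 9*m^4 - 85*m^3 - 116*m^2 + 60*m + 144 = (m + 3)*(m^5 + 2*m^4 - 15*m^3 - 40*m^2 + 4*m + 48) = (m - 4)*(m + 3)*(m^4 + 6*m^3 + 9*m^2 - 4*m - 12) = (m - 4)*(m + 2)*(m + 3)*(m^3 + 4*m^2 + m - 6) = (m - 4)*(m - 1)*(m + 2)*(m + 3)*(m^2 + 5*m + 6) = (m - 4)*(m - 1)*(m + 2)*(m + 3)^2*(m + 2)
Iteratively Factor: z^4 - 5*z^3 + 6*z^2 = (z)*(z^3 - 5*z^2 + 6*z) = z*(z - 2)*(z^2 - 3*z) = z^2*(z - 2)*(z - 3)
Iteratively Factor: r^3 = (r)*(r^2) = r^2*(r)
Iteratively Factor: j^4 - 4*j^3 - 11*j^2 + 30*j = (j + 3)*(j^3 - 7*j^2 + 10*j) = j*(j + 3)*(j^2 - 7*j + 10) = j*(j - 2)*(j + 3)*(j - 5)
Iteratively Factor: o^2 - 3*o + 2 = (o - 1)*(o - 2)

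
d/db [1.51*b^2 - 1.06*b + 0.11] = 3.02*b - 1.06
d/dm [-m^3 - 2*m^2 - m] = -3*m^2 - 4*m - 1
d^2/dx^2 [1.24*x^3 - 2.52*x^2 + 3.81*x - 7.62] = 7.44*x - 5.04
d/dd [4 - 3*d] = -3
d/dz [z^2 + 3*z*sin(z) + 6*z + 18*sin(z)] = 3*z*cos(z) + 2*z + 3*sin(z) + 18*cos(z) + 6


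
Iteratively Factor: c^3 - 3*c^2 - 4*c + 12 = (c + 2)*(c^2 - 5*c + 6) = (c - 2)*(c + 2)*(c - 3)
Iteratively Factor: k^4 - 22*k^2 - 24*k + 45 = (k - 5)*(k^3 + 5*k^2 + 3*k - 9) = (k - 5)*(k + 3)*(k^2 + 2*k - 3) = (k - 5)*(k + 3)^2*(k - 1)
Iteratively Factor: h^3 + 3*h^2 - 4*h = (h - 1)*(h^2 + 4*h) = (h - 1)*(h + 4)*(h)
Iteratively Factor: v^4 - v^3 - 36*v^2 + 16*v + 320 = (v + 4)*(v^3 - 5*v^2 - 16*v + 80) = (v + 4)^2*(v^2 - 9*v + 20) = (v - 5)*(v + 4)^2*(v - 4)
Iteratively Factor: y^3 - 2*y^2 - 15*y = (y + 3)*(y^2 - 5*y) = (y - 5)*(y + 3)*(y)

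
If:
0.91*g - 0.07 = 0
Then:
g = 0.08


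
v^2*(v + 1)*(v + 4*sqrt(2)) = v^4 + v^3 + 4*sqrt(2)*v^3 + 4*sqrt(2)*v^2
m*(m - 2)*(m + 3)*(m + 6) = m^4 + 7*m^3 - 36*m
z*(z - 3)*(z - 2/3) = z^3 - 11*z^2/3 + 2*z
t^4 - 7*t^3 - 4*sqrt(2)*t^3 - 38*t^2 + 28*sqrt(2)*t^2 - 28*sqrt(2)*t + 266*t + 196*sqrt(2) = (t - 7)*(t - 7*sqrt(2))*(t + sqrt(2))*(t + 2*sqrt(2))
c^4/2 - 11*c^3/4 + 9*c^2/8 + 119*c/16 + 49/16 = (c/2 + 1/2)*(c - 7/2)^2*(c + 1/2)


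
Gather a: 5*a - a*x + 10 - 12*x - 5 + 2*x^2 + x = a*(5 - x) + 2*x^2 - 11*x + 5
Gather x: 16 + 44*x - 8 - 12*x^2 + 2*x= -12*x^2 + 46*x + 8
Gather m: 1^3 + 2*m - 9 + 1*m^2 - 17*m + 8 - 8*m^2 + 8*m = -7*m^2 - 7*m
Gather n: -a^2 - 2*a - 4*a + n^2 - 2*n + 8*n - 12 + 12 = -a^2 - 6*a + n^2 + 6*n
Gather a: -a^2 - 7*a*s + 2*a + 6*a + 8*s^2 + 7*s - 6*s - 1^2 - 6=-a^2 + a*(8 - 7*s) + 8*s^2 + s - 7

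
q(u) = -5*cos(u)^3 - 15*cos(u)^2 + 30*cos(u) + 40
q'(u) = 15*sin(u)*cos(u)^2 + 30*sin(u)*cos(u) - 30*sin(u)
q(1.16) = 49.27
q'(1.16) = -14.33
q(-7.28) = 51.07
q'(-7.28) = 7.80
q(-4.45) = 31.30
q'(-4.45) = -35.51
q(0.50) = 51.40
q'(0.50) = 3.78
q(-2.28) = 15.48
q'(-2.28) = 32.76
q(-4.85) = 43.82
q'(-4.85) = -25.36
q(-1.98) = 26.00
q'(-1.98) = 36.30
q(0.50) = 51.40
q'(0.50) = 3.78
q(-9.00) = 4.00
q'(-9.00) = 18.50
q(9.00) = 4.00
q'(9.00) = -18.50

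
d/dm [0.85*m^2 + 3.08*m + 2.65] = 1.7*m + 3.08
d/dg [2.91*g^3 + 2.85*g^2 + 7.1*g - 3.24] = 8.73*g^2 + 5.7*g + 7.1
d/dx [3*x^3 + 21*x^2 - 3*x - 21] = 9*x^2 + 42*x - 3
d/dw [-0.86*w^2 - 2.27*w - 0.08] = -1.72*w - 2.27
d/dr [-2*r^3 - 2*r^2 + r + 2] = -6*r^2 - 4*r + 1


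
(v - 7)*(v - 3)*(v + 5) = v^3 - 5*v^2 - 29*v + 105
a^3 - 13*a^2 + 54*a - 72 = (a - 6)*(a - 4)*(a - 3)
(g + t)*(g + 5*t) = g^2 + 6*g*t + 5*t^2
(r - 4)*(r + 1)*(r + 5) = r^3 + 2*r^2 - 19*r - 20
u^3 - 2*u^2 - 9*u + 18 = (u - 3)*(u - 2)*(u + 3)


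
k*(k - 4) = k^2 - 4*k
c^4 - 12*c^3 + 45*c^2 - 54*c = c*(c - 6)*(c - 3)^2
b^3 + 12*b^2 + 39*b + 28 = (b + 1)*(b + 4)*(b + 7)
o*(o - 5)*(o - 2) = o^3 - 7*o^2 + 10*o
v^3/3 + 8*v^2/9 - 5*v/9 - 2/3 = (v/3 + 1)*(v - 1)*(v + 2/3)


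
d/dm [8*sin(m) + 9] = 8*cos(m)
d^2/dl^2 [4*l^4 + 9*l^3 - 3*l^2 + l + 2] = 48*l^2 + 54*l - 6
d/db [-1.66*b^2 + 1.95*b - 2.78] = 1.95 - 3.32*b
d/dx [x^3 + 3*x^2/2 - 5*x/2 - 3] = 3*x^2 + 3*x - 5/2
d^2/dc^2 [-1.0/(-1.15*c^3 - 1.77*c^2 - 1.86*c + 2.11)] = (-(6.9*c + 3.54)*(1.15*c^3 + 1.77*c^2 + 1.86*c - 2.11) + 1.0*(3.45*c^2 + 3.54*c + 1.86)*(6.9*c^2 + 7.08*c + 3.72))/(1.15*c^3 + 1.77*c^2 + 1.86*c - 2.11)^3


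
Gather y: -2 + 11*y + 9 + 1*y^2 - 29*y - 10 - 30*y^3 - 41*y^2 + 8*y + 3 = -30*y^3 - 40*y^2 - 10*y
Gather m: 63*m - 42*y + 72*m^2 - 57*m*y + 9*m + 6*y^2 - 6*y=72*m^2 + m*(72 - 57*y) + 6*y^2 - 48*y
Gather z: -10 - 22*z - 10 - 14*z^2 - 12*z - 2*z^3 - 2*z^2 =-2*z^3 - 16*z^2 - 34*z - 20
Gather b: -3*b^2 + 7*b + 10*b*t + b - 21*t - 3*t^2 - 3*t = -3*b^2 + b*(10*t + 8) - 3*t^2 - 24*t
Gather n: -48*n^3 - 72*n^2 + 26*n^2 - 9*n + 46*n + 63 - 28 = -48*n^3 - 46*n^2 + 37*n + 35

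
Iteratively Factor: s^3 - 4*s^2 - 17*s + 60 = (s + 4)*(s^2 - 8*s + 15) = (s - 3)*(s + 4)*(s - 5)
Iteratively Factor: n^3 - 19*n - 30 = (n + 2)*(n^2 - 2*n - 15) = (n - 5)*(n + 2)*(n + 3)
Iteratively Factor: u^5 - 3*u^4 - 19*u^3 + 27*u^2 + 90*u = (u - 5)*(u^4 + 2*u^3 - 9*u^2 - 18*u) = u*(u - 5)*(u^3 + 2*u^2 - 9*u - 18) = u*(u - 5)*(u + 2)*(u^2 - 9) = u*(u - 5)*(u - 3)*(u + 2)*(u + 3)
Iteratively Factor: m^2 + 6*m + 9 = (m + 3)*(m + 3)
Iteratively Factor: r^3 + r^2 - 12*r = (r - 3)*(r^2 + 4*r) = r*(r - 3)*(r + 4)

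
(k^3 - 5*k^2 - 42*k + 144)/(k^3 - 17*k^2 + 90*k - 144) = (k + 6)/(k - 6)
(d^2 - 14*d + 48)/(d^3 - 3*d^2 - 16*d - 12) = (d - 8)/(d^2 + 3*d + 2)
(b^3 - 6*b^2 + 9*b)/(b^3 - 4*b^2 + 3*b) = (b - 3)/(b - 1)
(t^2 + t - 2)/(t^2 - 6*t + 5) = (t + 2)/(t - 5)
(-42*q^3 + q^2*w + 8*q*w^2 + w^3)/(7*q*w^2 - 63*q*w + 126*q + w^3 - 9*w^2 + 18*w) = (-6*q^2 + q*w + w^2)/(w^2 - 9*w + 18)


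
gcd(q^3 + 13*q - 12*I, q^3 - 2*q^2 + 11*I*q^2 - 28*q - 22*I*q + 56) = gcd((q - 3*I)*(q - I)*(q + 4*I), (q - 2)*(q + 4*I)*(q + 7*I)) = q + 4*I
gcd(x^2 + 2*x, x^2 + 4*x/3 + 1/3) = 1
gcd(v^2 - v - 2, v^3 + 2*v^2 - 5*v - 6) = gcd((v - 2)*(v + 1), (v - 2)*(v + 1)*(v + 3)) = v^2 - v - 2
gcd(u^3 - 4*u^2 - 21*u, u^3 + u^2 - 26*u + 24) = 1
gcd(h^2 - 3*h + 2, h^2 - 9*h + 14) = h - 2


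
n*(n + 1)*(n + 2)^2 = n^4 + 5*n^3 + 8*n^2 + 4*n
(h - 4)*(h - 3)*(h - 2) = h^3 - 9*h^2 + 26*h - 24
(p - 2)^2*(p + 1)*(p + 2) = p^4 - p^3 - 6*p^2 + 4*p + 8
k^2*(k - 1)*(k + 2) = k^4 + k^3 - 2*k^2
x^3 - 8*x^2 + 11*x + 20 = (x - 5)*(x - 4)*(x + 1)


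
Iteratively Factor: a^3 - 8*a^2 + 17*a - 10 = (a - 5)*(a^2 - 3*a + 2) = (a - 5)*(a - 1)*(a - 2)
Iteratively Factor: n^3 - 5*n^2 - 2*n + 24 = (n + 2)*(n^2 - 7*n + 12) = (n - 3)*(n + 2)*(n - 4)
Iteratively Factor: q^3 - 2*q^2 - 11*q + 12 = (q + 3)*(q^2 - 5*q + 4) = (q - 4)*(q + 3)*(q - 1)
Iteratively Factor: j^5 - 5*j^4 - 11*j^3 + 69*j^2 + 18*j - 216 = (j + 2)*(j^4 - 7*j^3 + 3*j^2 + 63*j - 108) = (j + 2)*(j + 3)*(j^3 - 10*j^2 + 33*j - 36) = (j - 3)*(j + 2)*(j + 3)*(j^2 - 7*j + 12) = (j - 4)*(j - 3)*(j + 2)*(j + 3)*(j - 3)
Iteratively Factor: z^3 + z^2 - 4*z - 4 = (z - 2)*(z^2 + 3*z + 2) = (z - 2)*(z + 1)*(z + 2)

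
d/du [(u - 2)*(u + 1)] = 2*u - 1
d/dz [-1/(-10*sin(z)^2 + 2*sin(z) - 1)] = 2*(1 - 10*sin(z))*cos(z)/(10*sin(z)^2 - 2*sin(z) + 1)^2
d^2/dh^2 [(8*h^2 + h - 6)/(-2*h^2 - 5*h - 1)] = 2*(76*h^3 + 120*h^2 + 186*h + 135)/(8*h^6 + 60*h^5 + 162*h^4 + 185*h^3 + 81*h^2 + 15*h + 1)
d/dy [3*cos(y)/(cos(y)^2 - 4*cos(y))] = 3*sin(y)/(cos(y) - 4)^2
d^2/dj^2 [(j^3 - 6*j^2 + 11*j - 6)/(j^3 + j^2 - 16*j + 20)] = 2*(-7*j^3 + 39*j^2 - 93*j + 37)/(j^6 + 9*j^5 - 3*j^4 - 153*j^3 + 30*j^2 + 900*j - 1000)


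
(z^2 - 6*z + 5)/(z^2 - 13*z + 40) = (z - 1)/(z - 8)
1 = 1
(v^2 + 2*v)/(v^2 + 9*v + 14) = v/(v + 7)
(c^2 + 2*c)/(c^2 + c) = (c + 2)/(c + 1)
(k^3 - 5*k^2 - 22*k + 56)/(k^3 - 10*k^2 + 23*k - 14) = (k + 4)/(k - 1)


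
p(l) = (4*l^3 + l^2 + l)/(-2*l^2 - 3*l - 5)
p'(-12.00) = -2.01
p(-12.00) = 26.38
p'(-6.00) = -2.10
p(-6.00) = 14.14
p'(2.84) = -1.81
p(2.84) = -3.46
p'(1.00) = -1.08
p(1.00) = -0.60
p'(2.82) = -1.81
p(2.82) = -3.42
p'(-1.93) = -3.41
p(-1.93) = 4.05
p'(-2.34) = -3.11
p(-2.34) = 5.39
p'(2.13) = -1.67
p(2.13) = -2.21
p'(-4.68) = -2.21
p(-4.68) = 11.30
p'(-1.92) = -3.42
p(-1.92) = 4.01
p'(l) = (4*l + 3)*(4*l^3 + l^2 + l)/(-2*l^2 - 3*l - 5)^2 + (12*l^2 + 2*l + 1)/(-2*l^2 - 3*l - 5) = (-8*l^4 - 24*l^3 - 61*l^2 - 10*l - 5)/(4*l^4 + 12*l^3 + 29*l^2 + 30*l + 25)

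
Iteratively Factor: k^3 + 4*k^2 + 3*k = (k + 1)*(k^2 + 3*k) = (k + 1)*(k + 3)*(k)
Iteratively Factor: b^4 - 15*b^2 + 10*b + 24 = (b + 4)*(b^3 - 4*b^2 + b + 6) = (b - 2)*(b + 4)*(b^2 - 2*b - 3) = (b - 2)*(b + 1)*(b + 4)*(b - 3)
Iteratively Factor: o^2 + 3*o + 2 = (o + 2)*(o + 1)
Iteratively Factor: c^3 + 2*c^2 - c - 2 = (c - 1)*(c^2 + 3*c + 2) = (c - 1)*(c + 2)*(c + 1)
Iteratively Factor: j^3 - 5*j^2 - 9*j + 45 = (j - 3)*(j^2 - 2*j - 15) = (j - 5)*(j - 3)*(j + 3)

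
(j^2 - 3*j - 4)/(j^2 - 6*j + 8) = (j + 1)/(j - 2)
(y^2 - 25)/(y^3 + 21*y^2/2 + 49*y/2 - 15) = 2*(y - 5)/(2*y^2 + 11*y - 6)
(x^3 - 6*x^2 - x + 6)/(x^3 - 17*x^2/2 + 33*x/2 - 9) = 2*(x + 1)/(2*x - 3)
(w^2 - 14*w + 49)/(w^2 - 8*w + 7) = (w - 7)/(w - 1)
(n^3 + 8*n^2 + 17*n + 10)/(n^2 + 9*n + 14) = (n^2 + 6*n + 5)/(n + 7)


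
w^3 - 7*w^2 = w^2*(w - 7)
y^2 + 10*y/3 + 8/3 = (y + 4/3)*(y + 2)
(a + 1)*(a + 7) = a^2 + 8*a + 7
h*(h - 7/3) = h^2 - 7*h/3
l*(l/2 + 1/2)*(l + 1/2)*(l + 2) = l^4/2 + 7*l^3/4 + 7*l^2/4 + l/2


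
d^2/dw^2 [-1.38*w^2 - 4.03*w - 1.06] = -2.76000000000000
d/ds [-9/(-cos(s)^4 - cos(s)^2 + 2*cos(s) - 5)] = 18*(2*cos(s)^3 + cos(s) - 1)*sin(s)/(cos(s)^4 + cos(s)^2 - 2*cos(s) + 5)^2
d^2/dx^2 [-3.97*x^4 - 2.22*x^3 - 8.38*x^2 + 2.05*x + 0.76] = -47.64*x^2 - 13.32*x - 16.76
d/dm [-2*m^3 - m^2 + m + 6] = -6*m^2 - 2*m + 1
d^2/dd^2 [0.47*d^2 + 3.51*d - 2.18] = 0.940000000000000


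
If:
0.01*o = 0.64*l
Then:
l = 0.015625*o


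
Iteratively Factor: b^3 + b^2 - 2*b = (b)*(b^2 + b - 2) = b*(b - 1)*(b + 2)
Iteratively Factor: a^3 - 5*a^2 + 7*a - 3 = (a - 1)*(a^2 - 4*a + 3) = (a - 1)^2*(a - 3)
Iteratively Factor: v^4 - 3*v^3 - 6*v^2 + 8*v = (v + 2)*(v^3 - 5*v^2 + 4*v) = (v - 1)*(v + 2)*(v^2 - 4*v) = v*(v - 1)*(v + 2)*(v - 4)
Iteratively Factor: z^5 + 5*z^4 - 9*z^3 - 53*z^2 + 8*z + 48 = (z + 1)*(z^4 + 4*z^3 - 13*z^2 - 40*z + 48) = (z - 1)*(z + 1)*(z^3 + 5*z^2 - 8*z - 48) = (z - 3)*(z - 1)*(z + 1)*(z^2 + 8*z + 16) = (z - 3)*(z - 1)*(z + 1)*(z + 4)*(z + 4)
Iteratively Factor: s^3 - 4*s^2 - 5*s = (s - 5)*(s^2 + s) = s*(s - 5)*(s + 1)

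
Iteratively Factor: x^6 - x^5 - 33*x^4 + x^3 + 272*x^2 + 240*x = (x + 1)*(x^5 - 2*x^4 - 31*x^3 + 32*x^2 + 240*x) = (x + 1)*(x + 4)*(x^4 - 6*x^3 - 7*x^2 + 60*x) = x*(x + 1)*(x + 4)*(x^3 - 6*x^2 - 7*x + 60) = x*(x - 4)*(x + 1)*(x + 4)*(x^2 - 2*x - 15) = x*(x - 4)*(x + 1)*(x + 3)*(x + 4)*(x - 5)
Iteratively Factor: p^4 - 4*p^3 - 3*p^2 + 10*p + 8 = (p - 4)*(p^3 - 3*p - 2) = (p - 4)*(p - 2)*(p^2 + 2*p + 1) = (p - 4)*(p - 2)*(p + 1)*(p + 1)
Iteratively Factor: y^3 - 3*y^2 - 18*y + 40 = (y - 5)*(y^2 + 2*y - 8) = (y - 5)*(y - 2)*(y + 4)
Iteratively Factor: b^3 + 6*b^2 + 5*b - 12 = (b + 3)*(b^2 + 3*b - 4) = (b + 3)*(b + 4)*(b - 1)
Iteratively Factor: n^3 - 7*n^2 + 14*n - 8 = (n - 1)*(n^2 - 6*n + 8) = (n - 4)*(n - 1)*(n - 2)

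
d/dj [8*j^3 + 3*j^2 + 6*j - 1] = 24*j^2 + 6*j + 6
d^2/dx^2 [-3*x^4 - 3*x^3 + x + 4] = 18*x*(-2*x - 1)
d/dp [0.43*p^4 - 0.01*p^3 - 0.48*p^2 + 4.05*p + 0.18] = 1.72*p^3 - 0.03*p^2 - 0.96*p + 4.05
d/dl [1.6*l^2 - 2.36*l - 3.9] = 3.2*l - 2.36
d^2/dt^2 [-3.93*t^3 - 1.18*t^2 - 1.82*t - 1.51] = -23.58*t - 2.36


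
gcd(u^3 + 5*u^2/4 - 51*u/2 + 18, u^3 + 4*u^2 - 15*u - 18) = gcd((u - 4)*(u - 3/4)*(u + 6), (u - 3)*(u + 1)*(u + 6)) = u + 6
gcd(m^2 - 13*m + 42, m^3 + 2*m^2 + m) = 1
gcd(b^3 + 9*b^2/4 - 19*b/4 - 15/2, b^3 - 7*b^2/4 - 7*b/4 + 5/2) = b^2 - 3*b/4 - 5/2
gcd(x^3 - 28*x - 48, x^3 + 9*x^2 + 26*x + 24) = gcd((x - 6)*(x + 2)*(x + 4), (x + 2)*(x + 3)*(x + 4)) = x^2 + 6*x + 8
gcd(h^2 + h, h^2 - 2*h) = h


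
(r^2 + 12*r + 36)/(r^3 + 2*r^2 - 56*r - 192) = (r + 6)/(r^2 - 4*r - 32)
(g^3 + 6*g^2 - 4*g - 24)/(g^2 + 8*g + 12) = g - 2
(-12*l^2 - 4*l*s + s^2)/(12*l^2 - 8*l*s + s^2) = (2*l + s)/(-2*l + s)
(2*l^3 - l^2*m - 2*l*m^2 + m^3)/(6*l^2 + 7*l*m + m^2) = (2*l^2 - 3*l*m + m^2)/(6*l + m)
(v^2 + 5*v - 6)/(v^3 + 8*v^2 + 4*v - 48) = (v - 1)/(v^2 + 2*v - 8)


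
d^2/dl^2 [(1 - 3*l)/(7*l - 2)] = 14/(7*l - 2)^3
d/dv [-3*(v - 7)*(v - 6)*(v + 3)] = -9*v^2 + 60*v - 9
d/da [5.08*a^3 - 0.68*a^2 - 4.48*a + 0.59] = 15.24*a^2 - 1.36*a - 4.48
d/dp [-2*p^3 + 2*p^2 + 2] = 2*p*(2 - 3*p)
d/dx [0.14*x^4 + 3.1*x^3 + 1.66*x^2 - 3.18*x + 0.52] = 0.56*x^3 + 9.3*x^2 + 3.32*x - 3.18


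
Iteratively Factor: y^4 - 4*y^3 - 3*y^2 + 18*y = (y - 3)*(y^3 - y^2 - 6*y) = y*(y - 3)*(y^2 - y - 6) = y*(y - 3)^2*(y + 2)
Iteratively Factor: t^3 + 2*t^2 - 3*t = (t + 3)*(t^2 - t) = (t - 1)*(t + 3)*(t)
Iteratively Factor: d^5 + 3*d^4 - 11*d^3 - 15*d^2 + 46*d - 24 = (d - 1)*(d^4 + 4*d^3 - 7*d^2 - 22*d + 24) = (d - 1)*(d + 3)*(d^3 + d^2 - 10*d + 8) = (d - 1)*(d + 3)*(d + 4)*(d^2 - 3*d + 2) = (d - 1)^2*(d + 3)*(d + 4)*(d - 2)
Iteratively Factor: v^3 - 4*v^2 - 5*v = (v)*(v^2 - 4*v - 5) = v*(v + 1)*(v - 5)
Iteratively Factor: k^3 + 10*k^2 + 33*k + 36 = (k + 4)*(k^2 + 6*k + 9) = (k + 3)*(k + 4)*(k + 3)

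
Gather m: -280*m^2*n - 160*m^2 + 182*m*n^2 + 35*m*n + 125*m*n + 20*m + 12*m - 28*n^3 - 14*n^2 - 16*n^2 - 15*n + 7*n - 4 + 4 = m^2*(-280*n - 160) + m*(182*n^2 + 160*n + 32) - 28*n^3 - 30*n^2 - 8*n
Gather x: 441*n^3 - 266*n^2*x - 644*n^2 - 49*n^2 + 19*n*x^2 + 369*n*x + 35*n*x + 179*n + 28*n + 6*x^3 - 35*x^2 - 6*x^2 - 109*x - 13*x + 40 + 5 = 441*n^3 - 693*n^2 + 207*n + 6*x^3 + x^2*(19*n - 41) + x*(-266*n^2 + 404*n - 122) + 45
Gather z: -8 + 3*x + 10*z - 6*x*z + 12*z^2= 3*x + 12*z^2 + z*(10 - 6*x) - 8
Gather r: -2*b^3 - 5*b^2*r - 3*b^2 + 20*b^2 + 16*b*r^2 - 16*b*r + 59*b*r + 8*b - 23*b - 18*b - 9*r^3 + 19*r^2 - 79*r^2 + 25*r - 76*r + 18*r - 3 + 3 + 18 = -2*b^3 + 17*b^2 - 33*b - 9*r^3 + r^2*(16*b - 60) + r*(-5*b^2 + 43*b - 33) + 18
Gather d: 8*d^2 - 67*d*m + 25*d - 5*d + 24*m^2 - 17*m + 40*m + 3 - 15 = 8*d^2 + d*(20 - 67*m) + 24*m^2 + 23*m - 12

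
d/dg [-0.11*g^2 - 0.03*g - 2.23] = -0.22*g - 0.03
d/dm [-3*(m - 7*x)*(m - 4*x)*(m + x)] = -9*m^2 + 60*m*x - 51*x^2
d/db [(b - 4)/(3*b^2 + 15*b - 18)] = (b^2 + 5*b - (b - 4)*(2*b + 5) - 6)/(3*(b^2 + 5*b - 6)^2)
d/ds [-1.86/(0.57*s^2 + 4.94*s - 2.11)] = (2.1204*s + 9.1884)/(0.57*s^2 + 4.94*s - 2.11)^2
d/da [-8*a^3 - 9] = -24*a^2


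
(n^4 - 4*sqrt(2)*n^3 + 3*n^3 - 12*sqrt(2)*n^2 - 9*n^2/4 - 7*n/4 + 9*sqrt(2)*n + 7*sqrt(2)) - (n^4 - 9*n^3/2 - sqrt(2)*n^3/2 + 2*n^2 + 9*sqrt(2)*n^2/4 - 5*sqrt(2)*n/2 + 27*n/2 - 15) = -7*sqrt(2)*n^3/2 + 15*n^3/2 - 57*sqrt(2)*n^2/4 - 17*n^2/4 - 61*n/4 + 23*sqrt(2)*n/2 + 7*sqrt(2) + 15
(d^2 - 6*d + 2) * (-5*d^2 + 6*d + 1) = -5*d^4 + 36*d^3 - 45*d^2 + 6*d + 2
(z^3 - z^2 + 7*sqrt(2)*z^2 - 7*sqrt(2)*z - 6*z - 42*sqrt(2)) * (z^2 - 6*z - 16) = z^5 - 7*z^4 + 7*sqrt(2)*z^4 - 49*sqrt(2)*z^3 - 16*z^3 - 112*sqrt(2)*z^2 + 52*z^2 + 96*z + 364*sqrt(2)*z + 672*sqrt(2)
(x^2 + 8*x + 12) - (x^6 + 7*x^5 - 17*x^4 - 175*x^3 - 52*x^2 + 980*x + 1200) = -x^6 - 7*x^5 + 17*x^4 + 175*x^3 + 53*x^2 - 972*x - 1188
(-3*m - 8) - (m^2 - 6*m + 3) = -m^2 + 3*m - 11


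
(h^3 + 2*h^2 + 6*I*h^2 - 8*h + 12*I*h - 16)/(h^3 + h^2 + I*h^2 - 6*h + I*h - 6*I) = (h^3 + h^2*(2 + 6*I) + h*(-8 + 12*I) - 16)/(h^3 + h^2*(1 + I) + h*(-6 + I) - 6*I)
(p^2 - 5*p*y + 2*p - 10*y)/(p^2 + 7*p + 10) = (p - 5*y)/(p + 5)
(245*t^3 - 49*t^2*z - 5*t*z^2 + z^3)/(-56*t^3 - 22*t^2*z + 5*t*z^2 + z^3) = (35*t^2 - 12*t*z + z^2)/(-8*t^2 - 2*t*z + z^2)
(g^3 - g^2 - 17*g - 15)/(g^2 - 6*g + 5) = (g^2 + 4*g + 3)/(g - 1)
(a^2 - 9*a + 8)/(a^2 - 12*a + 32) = (a - 1)/(a - 4)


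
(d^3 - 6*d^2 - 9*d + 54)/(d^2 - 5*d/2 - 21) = 2*(d^2 - 9)/(2*d + 7)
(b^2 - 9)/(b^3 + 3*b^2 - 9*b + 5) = (b^2 - 9)/(b^3 + 3*b^2 - 9*b + 5)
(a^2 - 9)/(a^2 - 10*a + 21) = (a + 3)/(a - 7)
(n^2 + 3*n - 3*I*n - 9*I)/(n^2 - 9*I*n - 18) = (n + 3)/(n - 6*I)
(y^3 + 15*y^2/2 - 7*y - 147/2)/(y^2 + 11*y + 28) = (2*y^2 + y - 21)/(2*(y + 4))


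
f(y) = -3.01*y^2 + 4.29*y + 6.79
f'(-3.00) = 22.35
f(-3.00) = -33.17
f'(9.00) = -49.89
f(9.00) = -198.41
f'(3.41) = -16.24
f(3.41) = -13.58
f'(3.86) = -18.95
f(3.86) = -21.50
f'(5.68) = -29.90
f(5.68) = -65.95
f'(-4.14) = 29.21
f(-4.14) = -62.56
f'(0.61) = 0.62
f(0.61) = 8.29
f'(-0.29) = 6.04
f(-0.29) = 5.29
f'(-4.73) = 32.76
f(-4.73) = -80.84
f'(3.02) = -13.89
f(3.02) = -7.71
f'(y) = 4.29 - 6.02*y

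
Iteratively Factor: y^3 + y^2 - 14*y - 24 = (y + 2)*(y^2 - y - 12) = (y + 2)*(y + 3)*(y - 4)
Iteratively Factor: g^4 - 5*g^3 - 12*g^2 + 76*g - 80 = (g + 4)*(g^3 - 9*g^2 + 24*g - 20) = (g - 2)*(g + 4)*(g^2 - 7*g + 10) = (g - 2)^2*(g + 4)*(g - 5)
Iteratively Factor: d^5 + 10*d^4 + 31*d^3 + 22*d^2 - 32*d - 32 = (d + 2)*(d^4 + 8*d^3 + 15*d^2 - 8*d - 16) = (d + 1)*(d + 2)*(d^3 + 7*d^2 + 8*d - 16) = (d - 1)*(d + 1)*(d + 2)*(d^2 + 8*d + 16) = (d - 1)*(d + 1)*(d + 2)*(d + 4)*(d + 4)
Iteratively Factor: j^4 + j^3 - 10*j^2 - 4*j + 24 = (j + 3)*(j^3 - 2*j^2 - 4*j + 8) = (j - 2)*(j + 3)*(j^2 - 4) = (j - 2)^2*(j + 3)*(j + 2)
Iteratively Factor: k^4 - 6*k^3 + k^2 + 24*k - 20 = (k - 2)*(k^3 - 4*k^2 - 7*k + 10) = (k - 5)*(k - 2)*(k^2 + k - 2) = (k - 5)*(k - 2)*(k + 2)*(k - 1)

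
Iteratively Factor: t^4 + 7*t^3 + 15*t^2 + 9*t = (t)*(t^3 + 7*t^2 + 15*t + 9) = t*(t + 3)*(t^2 + 4*t + 3) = t*(t + 3)^2*(t + 1)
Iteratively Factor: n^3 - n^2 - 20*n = (n + 4)*(n^2 - 5*n) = (n - 5)*(n + 4)*(n)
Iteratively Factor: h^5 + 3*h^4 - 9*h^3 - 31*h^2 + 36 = (h + 2)*(h^4 + h^3 - 11*h^2 - 9*h + 18) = (h + 2)^2*(h^3 - h^2 - 9*h + 9) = (h - 1)*(h + 2)^2*(h^2 - 9) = (h - 3)*(h - 1)*(h + 2)^2*(h + 3)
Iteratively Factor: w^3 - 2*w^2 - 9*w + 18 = (w + 3)*(w^2 - 5*w + 6) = (w - 3)*(w + 3)*(w - 2)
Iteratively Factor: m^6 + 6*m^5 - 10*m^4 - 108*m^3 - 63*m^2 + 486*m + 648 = (m - 3)*(m^5 + 9*m^4 + 17*m^3 - 57*m^2 - 234*m - 216) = (m - 3)*(m + 4)*(m^4 + 5*m^3 - 3*m^2 - 45*m - 54) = (m - 3)*(m + 2)*(m + 4)*(m^3 + 3*m^2 - 9*m - 27) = (m - 3)^2*(m + 2)*(m + 4)*(m^2 + 6*m + 9) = (m - 3)^2*(m + 2)*(m + 3)*(m + 4)*(m + 3)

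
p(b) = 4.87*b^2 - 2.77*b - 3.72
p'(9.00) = 84.89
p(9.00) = 365.82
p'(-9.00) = -90.43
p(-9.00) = 415.68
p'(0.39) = 1.03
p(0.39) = -4.06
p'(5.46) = 50.41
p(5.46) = 126.34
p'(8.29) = 77.97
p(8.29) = 308.00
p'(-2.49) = -27.02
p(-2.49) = 33.37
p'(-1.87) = -20.98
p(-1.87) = 18.49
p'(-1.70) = -19.33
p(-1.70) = 15.06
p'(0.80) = 5.02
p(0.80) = -2.82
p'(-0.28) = -5.50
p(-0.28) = -2.56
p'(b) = 9.74*b - 2.77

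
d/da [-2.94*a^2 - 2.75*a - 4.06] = -5.88*a - 2.75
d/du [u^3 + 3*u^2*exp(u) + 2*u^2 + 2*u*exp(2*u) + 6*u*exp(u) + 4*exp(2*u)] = 3*u^2*exp(u) + 3*u^2 + 4*u*exp(2*u) + 12*u*exp(u) + 4*u + 10*exp(2*u) + 6*exp(u)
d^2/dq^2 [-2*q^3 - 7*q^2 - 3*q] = -12*q - 14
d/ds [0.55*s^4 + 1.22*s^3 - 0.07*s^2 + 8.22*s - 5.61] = 2.2*s^3 + 3.66*s^2 - 0.14*s + 8.22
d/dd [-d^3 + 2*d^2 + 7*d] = -3*d^2 + 4*d + 7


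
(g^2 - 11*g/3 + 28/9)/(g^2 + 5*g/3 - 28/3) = (g - 4/3)/(g + 4)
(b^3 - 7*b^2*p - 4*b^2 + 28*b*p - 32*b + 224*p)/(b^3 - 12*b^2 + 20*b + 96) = (b^2 - 7*b*p + 4*b - 28*p)/(b^2 - 4*b - 12)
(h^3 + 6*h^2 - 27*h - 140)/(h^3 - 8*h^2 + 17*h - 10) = (h^2 + 11*h + 28)/(h^2 - 3*h + 2)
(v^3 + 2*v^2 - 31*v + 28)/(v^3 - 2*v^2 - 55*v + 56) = (v - 4)/(v - 8)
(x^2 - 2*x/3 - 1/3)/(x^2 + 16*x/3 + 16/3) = (3*x^2 - 2*x - 1)/(3*x^2 + 16*x + 16)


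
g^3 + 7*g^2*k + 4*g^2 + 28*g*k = g*(g + 4)*(g + 7*k)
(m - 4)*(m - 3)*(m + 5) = m^3 - 2*m^2 - 23*m + 60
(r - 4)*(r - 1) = r^2 - 5*r + 4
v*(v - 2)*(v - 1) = v^3 - 3*v^2 + 2*v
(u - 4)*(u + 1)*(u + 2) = u^3 - u^2 - 10*u - 8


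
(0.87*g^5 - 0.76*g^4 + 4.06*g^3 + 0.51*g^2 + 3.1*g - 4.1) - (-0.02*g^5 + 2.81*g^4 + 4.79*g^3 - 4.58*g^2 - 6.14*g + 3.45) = 0.89*g^5 - 3.57*g^4 - 0.73*g^3 + 5.09*g^2 + 9.24*g - 7.55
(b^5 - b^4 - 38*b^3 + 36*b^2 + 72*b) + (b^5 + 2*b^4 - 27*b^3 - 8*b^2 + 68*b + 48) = 2*b^5 + b^4 - 65*b^3 + 28*b^2 + 140*b + 48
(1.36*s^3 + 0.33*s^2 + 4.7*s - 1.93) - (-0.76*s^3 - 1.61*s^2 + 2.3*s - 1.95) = 2.12*s^3 + 1.94*s^2 + 2.4*s + 0.02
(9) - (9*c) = 9 - 9*c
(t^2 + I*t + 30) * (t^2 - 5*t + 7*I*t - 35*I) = t^4 - 5*t^3 + 8*I*t^3 + 23*t^2 - 40*I*t^2 - 115*t + 210*I*t - 1050*I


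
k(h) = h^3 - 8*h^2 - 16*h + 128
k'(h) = 3*h^2 - 16*h - 16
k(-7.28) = -565.34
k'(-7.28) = 259.48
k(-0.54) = 134.15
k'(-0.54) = -6.49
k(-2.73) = 91.71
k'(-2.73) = 50.04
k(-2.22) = 113.15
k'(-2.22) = 34.31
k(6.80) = -36.29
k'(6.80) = 13.92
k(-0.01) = 128.16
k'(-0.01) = -15.84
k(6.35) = -40.13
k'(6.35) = 3.37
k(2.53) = 52.51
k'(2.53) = -37.28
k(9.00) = 65.00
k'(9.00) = 83.00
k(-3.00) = 77.00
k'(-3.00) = 59.00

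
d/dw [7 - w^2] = -2*w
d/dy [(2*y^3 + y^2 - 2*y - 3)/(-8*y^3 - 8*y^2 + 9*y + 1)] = (-8*y^4 + 4*y^3 - 73*y^2 - 46*y + 25)/(64*y^6 + 128*y^5 - 80*y^4 - 160*y^3 + 65*y^2 + 18*y + 1)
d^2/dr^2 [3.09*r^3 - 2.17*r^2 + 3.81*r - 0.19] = 18.54*r - 4.34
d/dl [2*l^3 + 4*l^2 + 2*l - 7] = 6*l^2 + 8*l + 2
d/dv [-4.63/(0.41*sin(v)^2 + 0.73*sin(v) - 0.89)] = (3.7966*sin(v) + 3.3799)*cos(v)/(0.41*sin(v)^2 + 0.73*sin(v) - 0.89)^2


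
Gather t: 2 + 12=14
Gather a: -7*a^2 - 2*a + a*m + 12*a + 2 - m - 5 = -7*a^2 + a*(m + 10) - m - 3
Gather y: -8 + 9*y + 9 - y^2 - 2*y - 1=-y^2 + 7*y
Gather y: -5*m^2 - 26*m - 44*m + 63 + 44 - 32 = -5*m^2 - 70*m + 75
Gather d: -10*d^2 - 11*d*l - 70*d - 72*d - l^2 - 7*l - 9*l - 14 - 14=-10*d^2 + d*(-11*l - 142) - l^2 - 16*l - 28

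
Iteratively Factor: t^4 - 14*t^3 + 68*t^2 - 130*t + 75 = (t - 5)*(t^3 - 9*t^2 + 23*t - 15) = (t - 5)*(t - 1)*(t^2 - 8*t + 15) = (t - 5)^2*(t - 1)*(t - 3)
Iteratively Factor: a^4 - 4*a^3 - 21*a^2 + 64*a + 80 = (a + 4)*(a^3 - 8*a^2 + 11*a + 20) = (a + 1)*(a + 4)*(a^2 - 9*a + 20) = (a - 4)*(a + 1)*(a + 4)*(a - 5)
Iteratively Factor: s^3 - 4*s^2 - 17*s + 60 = (s - 3)*(s^2 - s - 20) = (s - 3)*(s + 4)*(s - 5)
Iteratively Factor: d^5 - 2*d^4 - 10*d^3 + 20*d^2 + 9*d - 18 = (d + 3)*(d^4 - 5*d^3 + 5*d^2 + 5*d - 6) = (d - 2)*(d + 3)*(d^3 - 3*d^2 - d + 3) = (d - 2)*(d - 1)*(d + 3)*(d^2 - 2*d - 3) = (d - 3)*(d - 2)*(d - 1)*(d + 3)*(d + 1)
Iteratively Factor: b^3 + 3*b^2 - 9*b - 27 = (b + 3)*(b^2 - 9) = (b - 3)*(b + 3)*(b + 3)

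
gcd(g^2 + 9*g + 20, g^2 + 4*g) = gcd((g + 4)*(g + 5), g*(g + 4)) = g + 4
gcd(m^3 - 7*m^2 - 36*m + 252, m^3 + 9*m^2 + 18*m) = m + 6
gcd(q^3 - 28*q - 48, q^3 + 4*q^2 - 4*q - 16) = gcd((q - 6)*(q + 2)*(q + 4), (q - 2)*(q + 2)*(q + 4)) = q^2 + 6*q + 8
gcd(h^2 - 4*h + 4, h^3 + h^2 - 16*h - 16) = 1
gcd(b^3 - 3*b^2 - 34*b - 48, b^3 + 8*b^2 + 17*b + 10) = b + 2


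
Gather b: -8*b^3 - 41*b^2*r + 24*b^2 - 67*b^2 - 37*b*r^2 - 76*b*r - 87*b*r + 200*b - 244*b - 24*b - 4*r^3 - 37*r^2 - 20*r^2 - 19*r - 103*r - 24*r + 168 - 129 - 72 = -8*b^3 + b^2*(-41*r - 43) + b*(-37*r^2 - 163*r - 68) - 4*r^3 - 57*r^2 - 146*r - 33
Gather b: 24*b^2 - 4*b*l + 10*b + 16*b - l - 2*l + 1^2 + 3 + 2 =24*b^2 + b*(26 - 4*l) - 3*l + 6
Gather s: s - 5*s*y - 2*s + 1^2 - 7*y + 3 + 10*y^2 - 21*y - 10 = s*(-5*y - 1) + 10*y^2 - 28*y - 6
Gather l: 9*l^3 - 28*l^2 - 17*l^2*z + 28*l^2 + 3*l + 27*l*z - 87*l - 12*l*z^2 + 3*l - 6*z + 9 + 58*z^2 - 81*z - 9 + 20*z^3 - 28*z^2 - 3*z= 9*l^3 - 17*l^2*z + l*(-12*z^2 + 27*z - 81) + 20*z^3 + 30*z^2 - 90*z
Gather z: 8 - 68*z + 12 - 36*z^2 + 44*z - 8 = -36*z^2 - 24*z + 12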